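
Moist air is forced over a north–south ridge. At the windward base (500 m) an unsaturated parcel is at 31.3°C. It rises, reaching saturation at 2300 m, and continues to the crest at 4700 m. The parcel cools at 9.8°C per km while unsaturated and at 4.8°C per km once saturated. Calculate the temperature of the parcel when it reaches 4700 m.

2.14°C

500 → 2300 m (dry, 9.8°C/km): ΔT = -9.8 × 1.8 = -17.64°C → T = 13.66°C
2300 → 4700 m (saturated, 4.8°C/km): ΔT = -4.8 × 2.4 = -11.52°C → T = 2.14°C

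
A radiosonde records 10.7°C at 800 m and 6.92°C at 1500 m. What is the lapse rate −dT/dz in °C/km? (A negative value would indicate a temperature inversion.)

Γ = −ΔT/Δz = (10.7 − 6.92) / (1500 − 800) m
  = 3.78°C / 0.7 km = 5.4°C/km

5.4°C/km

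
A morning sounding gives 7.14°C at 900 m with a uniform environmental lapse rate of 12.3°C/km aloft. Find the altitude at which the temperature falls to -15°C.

Height above start = (7.14 − (-15)) / 12.3 = 1.8 km
Altitude = 900 m + 1800 m = 2700 m

2700 m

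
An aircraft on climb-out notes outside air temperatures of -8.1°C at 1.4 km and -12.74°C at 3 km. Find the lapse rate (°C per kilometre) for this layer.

2.9°C/km

Γ = −ΔT/Δz = (-8.1 − (-12.74)) / (3000 − 1400) m
  = 4.64°C / 1.6 km = 2.9°C/km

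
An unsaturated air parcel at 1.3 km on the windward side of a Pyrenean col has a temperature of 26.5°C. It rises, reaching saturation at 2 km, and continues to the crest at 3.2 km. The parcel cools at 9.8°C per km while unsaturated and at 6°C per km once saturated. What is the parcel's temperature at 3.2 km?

12.44°C

Dry to 2000 m: -9.8 × 0.7 km = -6.86°C, so T = 19.64°C.
Saturated to 3200 m: -6 × 1.2 km = -7.2°C, so T = 12.44°C.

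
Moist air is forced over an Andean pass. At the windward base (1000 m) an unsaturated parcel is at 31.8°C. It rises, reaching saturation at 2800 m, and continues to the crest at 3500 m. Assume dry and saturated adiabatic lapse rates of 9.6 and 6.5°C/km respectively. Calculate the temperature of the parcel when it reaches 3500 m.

From 1000 m to 2800 m (dry): cools by 9.6 × 1.8 = 17.28°C, giving 14.52°C.
From 2800 m to 3500 m (saturated): cools by 6.5 × 0.7 = 4.55°C, giving 9.97°C.

9.97°C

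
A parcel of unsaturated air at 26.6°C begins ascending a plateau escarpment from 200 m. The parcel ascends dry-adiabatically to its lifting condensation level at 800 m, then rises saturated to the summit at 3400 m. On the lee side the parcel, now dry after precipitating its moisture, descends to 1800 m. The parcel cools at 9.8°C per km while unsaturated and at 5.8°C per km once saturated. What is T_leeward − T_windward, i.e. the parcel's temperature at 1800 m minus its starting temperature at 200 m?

-5.28°C

Dry to 800 m: -9.8 × 0.6 km = -5.88°C, so T = 20.72°C.
Saturated to 3400 m: -5.8 × 2.6 km = -15.08°C, so T = 5.64°C.
Dry descent to 1800 m: +9.8 × 1.6 km = +15.68°C, so T = 21.32°C.
Net change vs windward start: 21.32 − 26.6 = -5.28°C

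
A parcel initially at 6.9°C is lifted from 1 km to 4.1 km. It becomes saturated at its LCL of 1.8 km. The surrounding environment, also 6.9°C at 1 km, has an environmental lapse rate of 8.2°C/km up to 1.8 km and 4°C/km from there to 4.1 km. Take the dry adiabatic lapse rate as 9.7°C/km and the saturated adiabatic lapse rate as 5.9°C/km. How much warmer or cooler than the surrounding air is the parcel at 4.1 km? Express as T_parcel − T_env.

-5.57°C (parcel cooler than environment)

Parcel:
  Dry to 1800 m: -9.7 × 0.8 km = -7.76°C, so T = -0.86°C.
  Saturated to 4100 m: -5.9 × 2.3 km = -13.57°C, so T = -14.43°C.
Environment:
  Environment, lower layer to 1800 m: -8.2 × 0.8 km = -6.56°C, so T = 0.34°C.
  Environment, upper layer to 4100 m: -4 × 2.3 km = -9.2°C, so T = -8.86°C.
T_parcel − T_env = -14.43 − (-8.86) = -5.57°C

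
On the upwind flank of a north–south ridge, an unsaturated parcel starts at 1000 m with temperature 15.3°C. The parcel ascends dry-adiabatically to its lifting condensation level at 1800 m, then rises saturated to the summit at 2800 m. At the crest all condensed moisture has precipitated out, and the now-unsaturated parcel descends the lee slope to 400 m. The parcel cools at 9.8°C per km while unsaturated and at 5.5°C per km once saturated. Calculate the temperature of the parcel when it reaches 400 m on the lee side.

25.48°C

1000–1800 m, dry: Δz = 0.8 km ⇒ ΔT = -7.84°C; T = 7.46°C
1800–2800 m, saturated: Δz = 1 km ⇒ ΔT = -5.5°C; T = 1.96°C
2800–400 m, dry descent: Δz = 2.4 km ⇒ ΔT = +23.52°C; T = 25.48°C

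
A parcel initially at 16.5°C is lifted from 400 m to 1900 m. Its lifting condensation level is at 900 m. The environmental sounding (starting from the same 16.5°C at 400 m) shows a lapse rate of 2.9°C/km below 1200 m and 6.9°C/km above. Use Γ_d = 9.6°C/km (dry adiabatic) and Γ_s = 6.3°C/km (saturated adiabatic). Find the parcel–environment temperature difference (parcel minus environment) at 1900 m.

-3.95°C (parcel cooler than environment)

Parcel:
  From 400 m to 900 m (dry): cools by 9.6 × 0.5 = 4.8°C, giving 11.7°C.
  From 900 m to 1900 m (saturated): cools by 6.3 × 1 = 6.3°C, giving 5.4°C.
Environment:
  From 400 m to 1200 m (environment, lower layer): cools by 2.9 × 0.8 = 2.32°C, giving 14.18°C.
  From 1200 m to 1900 m (environment, upper layer): cools by 6.9 × 0.7 = 4.83°C, giving 9.35°C.
T_parcel − T_env = 5.4 − 9.35 = -3.95°C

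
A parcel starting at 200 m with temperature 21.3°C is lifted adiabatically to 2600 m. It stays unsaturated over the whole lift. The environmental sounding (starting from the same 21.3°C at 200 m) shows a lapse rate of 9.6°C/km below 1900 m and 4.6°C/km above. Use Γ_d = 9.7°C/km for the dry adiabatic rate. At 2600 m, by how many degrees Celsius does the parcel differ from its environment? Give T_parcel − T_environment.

Parcel:
  Dry to 2600 m: -9.7 × 2.4 km = -23.28°C, so T = -1.98°C.
Environment:
  Environment, lower layer to 1900 m: -9.6 × 1.7 km = -16.32°C, so T = 4.98°C.
  Environment, upper layer to 2600 m: -4.6 × 0.7 km = -3.22°C, so T = 1.76°C.
T_parcel − T_env = -1.98 − 1.76 = -3.74°C

-3.74°C (parcel cooler than environment)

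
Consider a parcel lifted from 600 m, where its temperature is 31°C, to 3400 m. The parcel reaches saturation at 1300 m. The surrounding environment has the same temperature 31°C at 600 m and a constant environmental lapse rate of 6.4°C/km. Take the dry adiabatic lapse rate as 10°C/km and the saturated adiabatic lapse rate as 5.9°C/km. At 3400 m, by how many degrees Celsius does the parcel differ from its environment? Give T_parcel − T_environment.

Parcel:
  600 → 1300 m (dry, 10°C/km): ΔT = -10 × 0.7 = -7°C → T = 24°C
  1300 → 3400 m (saturated, 5.9°C/km): ΔT = -5.9 × 2.1 = -12.39°C → T = 11.61°C
Environment:
  600 → 3400 m (environment, 6.4°C/km): ΔT = -6.4 × 2.8 = -17.92°C → T = 13.08°C
T_parcel − T_env = 11.61 − 13.08 = -1.47°C

-1.47°C (parcel cooler than environment)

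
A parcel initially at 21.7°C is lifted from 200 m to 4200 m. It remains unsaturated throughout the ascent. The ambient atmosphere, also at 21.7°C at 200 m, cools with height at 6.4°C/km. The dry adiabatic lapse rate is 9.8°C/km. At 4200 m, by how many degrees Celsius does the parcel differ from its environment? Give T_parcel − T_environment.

Parcel:
  From 200 m to 4200 m (dry): cools by 9.8 × 4 = 39.2°C, giving -17.5°C.
Environment:
  From 200 m to 4200 m (environment): cools by 6.4 × 4 = 25.6°C, giving -3.9°C.
T_parcel − T_env = -17.5 − (-3.9) = -13.6°C

-13.6°C (parcel cooler than environment)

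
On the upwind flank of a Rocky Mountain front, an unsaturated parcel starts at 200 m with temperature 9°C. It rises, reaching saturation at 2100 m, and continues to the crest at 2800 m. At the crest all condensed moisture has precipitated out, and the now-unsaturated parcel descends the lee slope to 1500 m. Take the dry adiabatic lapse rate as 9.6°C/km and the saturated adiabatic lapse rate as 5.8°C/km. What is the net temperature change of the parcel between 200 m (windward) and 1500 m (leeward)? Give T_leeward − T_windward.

200–2100 m, dry: Δz = 1.9 km ⇒ ΔT = -18.24°C; T = -9.24°C
2100–2800 m, saturated: Δz = 0.7 km ⇒ ΔT = -4.06°C; T = -13.3°C
2800–1500 m, dry descent: Δz = 1.3 km ⇒ ΔT = +12.48°C; T = -0.82°C
Net change vs windward start: -0.82 − 9 = -9.82°C

-9.82°C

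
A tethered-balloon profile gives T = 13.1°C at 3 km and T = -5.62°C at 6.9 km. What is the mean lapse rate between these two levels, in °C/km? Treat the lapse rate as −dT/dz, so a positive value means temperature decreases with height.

Γ = −ΔT/Δz = (13.1 − (-5.62)) / (6900 − 3000) m
  = 18.72°C / 3.9 km = 4.8°C/km

4.8°C/km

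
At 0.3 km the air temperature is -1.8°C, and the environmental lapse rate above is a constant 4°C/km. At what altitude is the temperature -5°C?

Height above start = (-1.8 − (-5)) / 4 = 0.8 km
Altitude = 300 m + 800 m = 1100 m

1.1 km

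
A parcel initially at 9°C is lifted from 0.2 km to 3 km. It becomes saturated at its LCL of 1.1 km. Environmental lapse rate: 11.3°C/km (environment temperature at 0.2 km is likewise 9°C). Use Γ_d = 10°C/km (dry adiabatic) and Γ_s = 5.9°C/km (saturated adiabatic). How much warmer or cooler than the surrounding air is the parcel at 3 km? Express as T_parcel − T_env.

Parcel:
  200 → 1100 m (dry, 10°C/km): ΔT = -10 × 0.9 = -9°C → T = 0°C
  1100 → 3000 m (saturated, 5.9°C/km): ΔT = -5.9 × 1.9 = -11.21°C → T = -11.21°C
Environment:
  200 → 3000 m (environment, 11.3°C/km): ΔT = -11.3 × 2.8 = -31.64°C → T = -22.64°C
T_parcel − T_env = -11.21 − (-22.64) = +11.43°C

+11.43°C (parcel warmer than environment)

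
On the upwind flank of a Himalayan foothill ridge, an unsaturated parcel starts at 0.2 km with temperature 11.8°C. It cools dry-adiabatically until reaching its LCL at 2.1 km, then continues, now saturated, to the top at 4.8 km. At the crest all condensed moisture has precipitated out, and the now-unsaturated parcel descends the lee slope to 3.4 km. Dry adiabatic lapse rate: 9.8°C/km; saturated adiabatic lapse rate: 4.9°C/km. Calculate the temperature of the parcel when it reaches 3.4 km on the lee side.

200 → 2100 m (dry, 9.8°C/km): ΔT = -9.8 × 1.9 = -18.62°C → T = -6.82°C
2100 → 4800 m (saturated, 4.9°C/km): ΔT = -4.9 × 2.7 = -13.23°C → T = -20.05°C
4800 → 3400 m (dry descent, 9.8°C/km): ΔT = +9.8 × 1.4 = +13.72°C → T = -6.33°C

-6.33°C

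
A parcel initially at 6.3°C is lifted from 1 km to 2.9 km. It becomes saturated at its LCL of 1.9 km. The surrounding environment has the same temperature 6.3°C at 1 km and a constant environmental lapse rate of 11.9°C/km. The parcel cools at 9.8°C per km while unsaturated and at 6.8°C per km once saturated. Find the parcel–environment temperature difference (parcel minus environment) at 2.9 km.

Parcel:
  1000–1900 m, dry: Δz = 0.9 km ⇒ ΔT = -8.82°C; T = -2.52°C
  1900–2900 m, saturated: Δz = 1 km ⇒ ΔT = -6.8°C; T = -9.32°C
Environment:
  1000–2900 m, environment: Δz = 1.9 km ⇒ ΔT = -22.61°C; T = -16.31°C
T_parcel − T_env = -9.32 − (-16.31) = +6.99°C

+6.99°C (parcel warmer than environment)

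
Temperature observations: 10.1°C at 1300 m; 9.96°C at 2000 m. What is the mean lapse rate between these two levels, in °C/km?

Γ = −ΔT/Δz = (10.1 − 9.96) / (2000 − 1300) m
  = 0.14°C / 0.7 km = 0.2°C/km

0.2°C/km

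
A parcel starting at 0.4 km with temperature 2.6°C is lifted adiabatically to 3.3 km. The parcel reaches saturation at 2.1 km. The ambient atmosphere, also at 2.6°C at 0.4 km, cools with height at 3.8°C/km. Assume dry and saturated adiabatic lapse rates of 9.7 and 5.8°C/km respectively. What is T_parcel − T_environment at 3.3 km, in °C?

-12.43°C (parcel cooler than environment)

Parcel:
  From 400 m to 2100 m (dry): cools by 9.7 × 1.7 = 16.49°C, giving -13.89°C.
  From 2100 m to 3300 m (saturated): cools by 5.8 × 1.2 = 6.96°C, giving -20.85°C.
Environment:
  From 400 m to 3300 m (environment): cools by 3.8 × 2.9 = 11.02°C, giving -8.42°C.
T_parcel − T_env = -20.85 − (-8.42) = -12.43°C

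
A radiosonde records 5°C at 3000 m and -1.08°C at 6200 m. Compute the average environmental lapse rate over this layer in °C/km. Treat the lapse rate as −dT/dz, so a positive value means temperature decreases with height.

Γ = −ΔT/Δz = (5 − (-1.08)) / (6200 − 3000) m
  = 6.08°C / 3.2 km = 1.9°C/km

1.9°C/km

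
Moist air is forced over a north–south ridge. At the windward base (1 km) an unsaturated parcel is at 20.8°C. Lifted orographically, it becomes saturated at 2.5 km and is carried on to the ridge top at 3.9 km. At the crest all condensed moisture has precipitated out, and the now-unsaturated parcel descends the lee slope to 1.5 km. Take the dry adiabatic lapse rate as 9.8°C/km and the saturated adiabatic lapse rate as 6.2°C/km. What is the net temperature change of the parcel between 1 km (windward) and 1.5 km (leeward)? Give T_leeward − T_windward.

+0.14°C

From 1000 m to 2500 m (dry): cools by 9.8 × 1.5 = 14.7°C, giving 6.1°C.
From 2500 m to 3900 m (saturated): cools by 6.2 × 1.4 = 8.68°C, giving -2.58°C.
From 3900 m to 1500 m (dry descent): warms by 9.8 × 2.4 = 23.52°C, giving 20.94°C.
Net change vs windward start: 20.94 − 20.8 = +0.14°C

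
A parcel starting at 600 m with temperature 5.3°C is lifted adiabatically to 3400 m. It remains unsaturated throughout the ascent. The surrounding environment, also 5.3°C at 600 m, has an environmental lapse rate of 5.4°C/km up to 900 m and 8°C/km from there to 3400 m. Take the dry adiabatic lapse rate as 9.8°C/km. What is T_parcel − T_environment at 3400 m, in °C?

-5.82°C (parcel cooler than environment)

Parcel:
  From 600 m to 3400 m (dry): cools by 9.8 × 2.8 = 27.44°C, giving -22.14°C.
Environment:
  From 600 m to 900 m (environment, lower layer): cools by 5.4 × 0.3 = 1.62°C, giving 3.68°C.
  From 900 m to 3400 m (environment, upper layer): cools by 8 × 2.5 = 20°C, giving -16.32°C.
T_parcel − T_env = -22.14 − (-16.32) = -5.82°C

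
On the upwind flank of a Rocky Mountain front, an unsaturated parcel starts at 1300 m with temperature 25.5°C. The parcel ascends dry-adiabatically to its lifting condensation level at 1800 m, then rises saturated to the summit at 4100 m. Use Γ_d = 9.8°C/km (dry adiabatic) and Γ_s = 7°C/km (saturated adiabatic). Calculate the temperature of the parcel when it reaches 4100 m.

4.5°C

1300 → 1800 m (dry, 9.8°C/km): ΔT = -9.8 × 0.5 = -4.9°C → T = 20.6°C
1800 → 4100 m (saturated, 7°C/km): ΔT = -7 × 2.3 = -16.1°C → T = 4.5°C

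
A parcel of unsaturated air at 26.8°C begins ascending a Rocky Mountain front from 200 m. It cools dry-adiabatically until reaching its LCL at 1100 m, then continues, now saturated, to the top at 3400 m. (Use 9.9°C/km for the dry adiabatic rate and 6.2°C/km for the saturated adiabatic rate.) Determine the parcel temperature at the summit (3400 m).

200–1100 m, dry: Δz = 0.9 km ⇒ ΔT = -8.91°C; T = 17.89°C
1100–3400 m, saturated: Δz = 2.3 km ⇒ ΔT = -14.26°C; T = 3.63°C

3.63°C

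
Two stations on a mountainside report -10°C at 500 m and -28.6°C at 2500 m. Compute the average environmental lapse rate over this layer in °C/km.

9.3°C/km

Γ = −ΔT/Δz = (-10 − (-28.6)) / (2500 − 500) m
  = 18.6°C / 2 km = 9.3°C/km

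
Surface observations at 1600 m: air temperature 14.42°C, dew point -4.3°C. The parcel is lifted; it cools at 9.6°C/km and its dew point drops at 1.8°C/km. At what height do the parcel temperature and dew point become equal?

T and T_d converge at 9.6 − 1.8 = 7.8°C per km
Height above start = (14.42 − (-4.3)) / 7.8 = 2.4 km
LCL altitude = 1600 m + 2400 m = 4000 m

4000 m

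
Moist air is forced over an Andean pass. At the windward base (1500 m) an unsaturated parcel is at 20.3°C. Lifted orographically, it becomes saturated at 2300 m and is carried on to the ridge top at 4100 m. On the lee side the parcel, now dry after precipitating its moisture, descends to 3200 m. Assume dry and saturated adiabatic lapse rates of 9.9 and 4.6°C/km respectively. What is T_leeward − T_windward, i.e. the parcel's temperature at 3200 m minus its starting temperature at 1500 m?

1500 → 2300 m (dry, 9.9°C/km): ΔT = -9.9 × 0.8 = -7.92°C → T = 12.38°C
2300 → 4100 m (saturated, 4.6°C/km): ΔT = -4.6 × 1.8 = -8.28°C → T = 4.1°C
4100 → 3200 m (dry descent, 9.9°C/km): ΔT = +9.9 × 0.9 = +8.91°C → T = 13.01°C
Net change vs windward start: 13.01 − 20.3 = -7.29°C

-7.29°C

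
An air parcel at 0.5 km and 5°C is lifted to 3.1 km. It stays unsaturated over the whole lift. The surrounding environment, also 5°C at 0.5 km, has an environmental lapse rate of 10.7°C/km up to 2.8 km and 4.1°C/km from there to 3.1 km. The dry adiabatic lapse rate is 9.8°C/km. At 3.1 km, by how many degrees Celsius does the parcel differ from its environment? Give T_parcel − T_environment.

Parcel:
  From 500 m to 3100 m (dry): cools by 9.8 × 2.6 = 25.48°C, giving -20.48°C.
Environment:
  From 500 m to 2800 m (environment, lower layer): cools by 10.7 × 2.3 = 24.61°C, giving -19.61°C.
  From 2800 m to 3100 m (environment, upper layer): cools by 4.1 × 0.3 = 1.23°C, giving -20.84°C.
T_parcel − T_env = -20.48 − (-20.84) = +0.36°C

+0.36°C (parcel warmer than environment)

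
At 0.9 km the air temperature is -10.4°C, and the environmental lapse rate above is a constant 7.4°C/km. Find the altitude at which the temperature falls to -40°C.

Height above start = (-10.4 − (-40)) / 7.4 = 4 km
Altitude = 900 m + 4000 m = 4900 m

4.9 km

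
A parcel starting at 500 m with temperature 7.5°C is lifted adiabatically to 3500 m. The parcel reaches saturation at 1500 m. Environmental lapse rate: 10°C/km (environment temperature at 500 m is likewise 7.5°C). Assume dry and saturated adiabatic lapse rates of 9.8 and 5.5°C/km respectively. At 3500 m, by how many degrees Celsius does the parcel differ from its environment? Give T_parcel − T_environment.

+9.2°C (parcel warmer than environment)

Parcel:
  500 → 1500 m (dry, 9.8°C/km): ΔT = -9.8 × 1 = -9.8°C → T = -2.3°C
  1500 → 3500 m (saturated, 5.5°C/km): ΔT = -5.5 × 2 = -11°C → T = -13.3°C
Environment:
  500 → 3500 m (environment, 10°C/km): ΔT = -10 × 3 = -30°C → T = -22.5°C
T_parcel − T_env = -13.3 − (-22.5) = +9.2°C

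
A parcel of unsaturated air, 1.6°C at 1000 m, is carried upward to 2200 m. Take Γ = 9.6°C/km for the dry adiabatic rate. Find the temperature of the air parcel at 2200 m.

-9.92°C

1000–2200 m, dry adiabatic: Δz = 1.2 km ⇒ ΔT = -11.52°C; T = -9.92°C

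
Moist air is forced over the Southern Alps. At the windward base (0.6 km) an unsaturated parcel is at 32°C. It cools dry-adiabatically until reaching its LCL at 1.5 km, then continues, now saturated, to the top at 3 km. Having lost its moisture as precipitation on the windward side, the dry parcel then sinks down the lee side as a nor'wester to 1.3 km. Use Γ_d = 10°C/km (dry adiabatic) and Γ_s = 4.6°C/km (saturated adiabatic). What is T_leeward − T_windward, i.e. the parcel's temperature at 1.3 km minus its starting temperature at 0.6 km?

From 600 m to 1500 m (dry): cools by 10 × 0.9 = 9°C, giving 23°C.
From 1500 m to 3000 m (saturated): cools by 4.6 × 1.5 = 6.9°C, giving 16.1°C.
From 3000 m to 1300 m (dry descent): warms by 10 × 1.7 = 17°C, giving 33.1°C.
Net change vs windward start: 33.1 − 32 = +1.1°C

+1.1°C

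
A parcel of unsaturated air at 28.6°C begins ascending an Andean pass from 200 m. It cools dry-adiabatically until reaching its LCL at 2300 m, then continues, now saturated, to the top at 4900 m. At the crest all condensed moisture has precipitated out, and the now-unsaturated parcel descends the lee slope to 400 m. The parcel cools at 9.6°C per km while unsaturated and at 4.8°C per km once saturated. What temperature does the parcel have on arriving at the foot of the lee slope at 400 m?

39.16°C

200 → 2300 m (dry, 9.6°C/km): ΔT = -9.6 × 2.1 = -20.16°C → T = 8.44°C
2300 → 4900 m (saturated, 4.8°C/km): ΔT = -4.8 × 2.6 = -12.48°C → T = -4.04°C
4900 → 400 m (dry descent, 9.6°C/km): ΔT = +9.6 × 4.5 = +43.2°C → T = 39.16°C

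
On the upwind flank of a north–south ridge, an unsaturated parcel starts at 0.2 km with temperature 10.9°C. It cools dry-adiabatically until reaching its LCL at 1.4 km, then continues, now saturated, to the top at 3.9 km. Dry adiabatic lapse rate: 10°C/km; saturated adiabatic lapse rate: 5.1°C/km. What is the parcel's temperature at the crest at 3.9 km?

-13.85°C

From 200 m to 1400 m (dry): cools by 10 × 1.2 = 12°C, giving -1.1°C.
From 1400 m to 3900 m (saturated): cools by 5.1 × 2.5 = 12.75°C, giving -13.85°C.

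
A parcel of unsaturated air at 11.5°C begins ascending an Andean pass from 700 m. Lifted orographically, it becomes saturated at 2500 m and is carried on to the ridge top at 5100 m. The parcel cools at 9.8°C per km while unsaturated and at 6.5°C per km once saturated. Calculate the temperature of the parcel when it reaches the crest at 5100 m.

Dry to 2500 m: -9.8 × 1.8 km = -17.64°C, so T = -6.14°C.
Saturated to 5100 m: -6.5 × 2.6 km = -16.9°C, so T = -23.04°C.

-23.04°C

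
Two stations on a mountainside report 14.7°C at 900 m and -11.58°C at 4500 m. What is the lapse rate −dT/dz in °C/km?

7.3°C/km

Γ = −ΔT/Δz = (14.7 − (-11.58)) / (4500 − 900) m
  = 26.28°C / 3.6 km = 7.3°C/km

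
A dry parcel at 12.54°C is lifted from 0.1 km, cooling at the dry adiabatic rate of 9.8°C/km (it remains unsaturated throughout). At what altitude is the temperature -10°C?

Height above start = (12.54 − (-10)) / 9.8 = 2.3 km
Altitude = 100 m + 2300 m = 2400 m

2.4 km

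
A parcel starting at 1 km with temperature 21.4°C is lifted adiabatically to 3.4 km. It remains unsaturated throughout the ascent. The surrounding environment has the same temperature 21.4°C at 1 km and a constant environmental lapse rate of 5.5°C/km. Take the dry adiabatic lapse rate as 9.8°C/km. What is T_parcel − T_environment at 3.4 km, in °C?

-10.32°C (parcel cooler than environment)

Parcel:
  From 1000 m to 3400 m (dry): cools by 9.8 × 2.4 = 23.52°C, giving -2.12°C.
Environment:
  From 1000 m to 3400 m (environment): cools by 5.5 × 2.4 = 13.2°C, giving 8.2°C.
T_parcel − T_env = -2.12 − 8.2 = -10.32°C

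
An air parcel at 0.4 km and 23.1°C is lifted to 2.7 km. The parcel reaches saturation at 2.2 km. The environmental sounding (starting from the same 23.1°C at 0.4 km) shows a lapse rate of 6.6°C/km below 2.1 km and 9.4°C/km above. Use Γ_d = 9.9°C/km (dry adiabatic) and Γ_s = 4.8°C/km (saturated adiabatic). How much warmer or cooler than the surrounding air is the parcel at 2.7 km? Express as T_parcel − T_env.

Parcel:
  400–2200 m, dry: Δz = 1.8 km ⇒ ΔT = -17.82°C; T = 5.28°C
  2200–2700 m, saturated: Δz = 0.5 km ⇒ ΔT = -2.4°C; T = 2.88°C
Environment:
  400–2100 m, environment, lower layer: Δz = 1.7 km ⇒ ΔT = -11.22°C; T = 11.88°C
  2100–2700 m, environment, upper layer: Δz = 0.6 km ⇒ ΔT = -5.64°C; T = 6.24°C
T_parcel − T_env = 2.88 − 6.24 = -3.36°C

-3.36°C (parcel cooler than environment)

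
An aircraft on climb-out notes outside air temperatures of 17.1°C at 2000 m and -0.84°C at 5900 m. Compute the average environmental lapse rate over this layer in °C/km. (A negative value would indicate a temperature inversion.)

4.6°C/km

Γ = −ΔT/Δz = (17.1 − (-0.84)) / (5900 − 2000) m
  = 17.94°C / 3.9 km = 4.6°C/km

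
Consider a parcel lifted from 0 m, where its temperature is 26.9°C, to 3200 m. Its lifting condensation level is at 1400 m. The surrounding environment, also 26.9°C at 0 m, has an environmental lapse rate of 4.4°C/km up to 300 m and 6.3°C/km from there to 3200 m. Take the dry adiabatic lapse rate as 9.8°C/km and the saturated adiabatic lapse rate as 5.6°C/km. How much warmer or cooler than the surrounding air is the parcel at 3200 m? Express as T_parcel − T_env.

Parcel:
  0–1400 m, dry: Δz = 1.4 km ⇒ ΔT = -13.72°C; T = 13.18°C
  1400–3200 m, saturated: Δz = 1.8 km ⇒ ΔT = -10.08°C; T = 3.1°C
Environment:
  0–300 m, environment, lower layer: Δz = 0.3 km ⇒ ΔT = -1.32°C; T = 25.58°C
  300–3200 m, environment, upper layer: Δz = 2.9 km ⇒ ΔT = -18.27°C; T = 7.31°C
T_parcel − T_env = 3.1 − 7.31 = -4.21°C

-4.21°C (parcel cooler than environment)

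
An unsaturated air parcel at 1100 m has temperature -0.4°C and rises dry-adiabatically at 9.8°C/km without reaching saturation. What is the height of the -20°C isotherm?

Height above start = (-0.4 − (-20)) / 9.8 = 2 km
Altitude = 1100 m + 2000 m = 3100 m

3100 m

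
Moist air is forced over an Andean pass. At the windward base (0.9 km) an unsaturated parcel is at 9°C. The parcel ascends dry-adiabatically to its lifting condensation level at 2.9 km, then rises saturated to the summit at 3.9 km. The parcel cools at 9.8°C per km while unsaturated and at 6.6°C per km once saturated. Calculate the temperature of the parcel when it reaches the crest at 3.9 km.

From 900 m to 2900 m (dry): cools by 9.8 × 2 = 19.6°C, giving -10.6°C.
From 2900 m to 3900 m (saturated): cools by 6.6 × 1 = 6.6°C, giving -17.2°C.

-17.2°C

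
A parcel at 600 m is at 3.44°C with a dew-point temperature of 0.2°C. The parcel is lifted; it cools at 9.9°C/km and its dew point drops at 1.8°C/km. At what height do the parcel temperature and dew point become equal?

1000 m

T and T_d converge at 9.9 − 1.8 = 8.1°C per km
Height above start = (3.44 − 0.2) / 8.1 = 0.4 km
LCL altitude = 600 m + 400 m = 1000 m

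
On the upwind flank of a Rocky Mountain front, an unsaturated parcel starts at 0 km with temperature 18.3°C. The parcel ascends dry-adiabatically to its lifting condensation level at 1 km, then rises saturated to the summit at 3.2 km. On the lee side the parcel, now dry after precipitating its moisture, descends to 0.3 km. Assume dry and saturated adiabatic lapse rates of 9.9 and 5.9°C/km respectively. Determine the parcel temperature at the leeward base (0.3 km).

0–1000 m, dry: Δz = 1 km ⇒ ΔT = -9.9°C; T = 8.4°C
1000–3200 m, saturated: Δz = 2.2 km ⇒ ΔT = -12.98°C; T = -4.58°C
3200–300 m, dry descent: Δz = 2.9 km ⇒ ΔT = +28.71°C; T = 24.13°C

24.13°C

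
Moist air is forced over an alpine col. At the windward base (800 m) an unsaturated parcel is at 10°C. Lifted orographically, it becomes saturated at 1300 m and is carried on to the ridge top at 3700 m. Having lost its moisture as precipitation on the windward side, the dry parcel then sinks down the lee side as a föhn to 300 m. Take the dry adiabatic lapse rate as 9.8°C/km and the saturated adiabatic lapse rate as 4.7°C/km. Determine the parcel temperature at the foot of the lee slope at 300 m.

Dry to 1300 m: -9.8 × 0.5 km = -4.9°C, so T = 5.1°C.
Saturated to 3700 m: -4.7 × 2.4 km = -11.28°C, so T = -6.18°C.
Dry descent to 300 m: +9.8 × 3.4 km = +33.32°C, so T = 27.14°C.

27.14°C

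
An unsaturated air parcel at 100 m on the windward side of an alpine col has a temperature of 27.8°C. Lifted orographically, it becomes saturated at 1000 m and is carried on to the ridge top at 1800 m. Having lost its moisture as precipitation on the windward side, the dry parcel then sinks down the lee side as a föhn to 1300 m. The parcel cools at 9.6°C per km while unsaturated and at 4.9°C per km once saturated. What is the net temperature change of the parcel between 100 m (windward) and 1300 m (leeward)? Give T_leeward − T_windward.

-7.76°C

100–1000 m, dry: Δz = 0.9 km ⇒ ΔT = -8.64°C; T = 19.16°C
1000–1800 m, saturated: Δz = 0.8 km ⇒ ΔT = -3.92°C; T = 15.24°C
1800–1300 m, dry descent: Δz = 0.5 km ⇒ ΔT = +4.8°C; T = 20.04°C
Net change vs windward start: 20.04 − 27.8 = -7.76°C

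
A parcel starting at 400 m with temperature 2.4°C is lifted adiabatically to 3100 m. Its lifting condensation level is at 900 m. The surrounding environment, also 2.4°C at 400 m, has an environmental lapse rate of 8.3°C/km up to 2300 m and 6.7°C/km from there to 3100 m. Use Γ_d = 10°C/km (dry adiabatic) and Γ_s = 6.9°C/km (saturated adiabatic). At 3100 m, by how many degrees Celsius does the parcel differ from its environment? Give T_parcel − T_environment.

+0.95°C (parcel warmer than environment)

Parcel:
  400 → 900 m (dry, 10°C/km): ΔT = -10 × 0.5 = -5°C → T = -2.6°C
  900 → 3100 m (saturated, 6.9°C/km): ΔT = -6.9 × 2.2 = -15.18°C → T = -17.78°C
Environment:
  400 → 2300 m (environment, lower layer, 8.3°C/km): ΔT = -8.3 × 1.9 = -15.77°C → T = -13.37°C
  2300 → 3100 m (environment, upper layer, 6.7°C/km): ΔT = -6.7 × 0.8 = -5.36°C → T = -18.73°C
T_parcel − T_env = -17.78 − (-18.73) = +0.95°C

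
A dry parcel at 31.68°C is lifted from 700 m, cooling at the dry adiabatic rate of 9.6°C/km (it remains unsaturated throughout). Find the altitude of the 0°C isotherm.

4000 m

Height above start = (31.68 − 0) / 9.6 = 3.3 km
Altitude = 700 m + 3300 m = 4000 m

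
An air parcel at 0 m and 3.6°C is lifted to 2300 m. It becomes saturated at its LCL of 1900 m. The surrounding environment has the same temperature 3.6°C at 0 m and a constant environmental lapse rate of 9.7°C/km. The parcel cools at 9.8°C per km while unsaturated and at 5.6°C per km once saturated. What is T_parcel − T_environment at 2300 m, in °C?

+1.45°C (parcel warmer than environment)

Parcel:
  0 → 1900 m (dry, 9.8°C/km): ΔT = -9.8 × 1.9 = -18.62°C → T = -15.02°C
  1900 → 2300 m (saturated, 5.6°C/km): ΔT = -5.6 × 0.4 = -2.24°C → T = -17.26°C
Environment:
  0 → 2300 m (environment, 9.7°C/km): ΔT = -9.7 × 2.3 = -22.31°C → T = -18.71°C
T_parcel − T_env = -17.26 − (-18.71) = +1.45°C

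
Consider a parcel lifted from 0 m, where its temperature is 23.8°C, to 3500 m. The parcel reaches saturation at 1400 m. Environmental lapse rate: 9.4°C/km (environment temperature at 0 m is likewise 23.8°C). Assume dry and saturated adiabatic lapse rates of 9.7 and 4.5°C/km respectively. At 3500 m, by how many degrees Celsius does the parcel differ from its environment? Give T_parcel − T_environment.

+9.87°C (parcel warmer than environment)

Parcel:
  From 0 m to 1400 m (dry): cools by 9.7 × 1.4 = 13.58°C, giving 10.22°C.
  From 1400 m to 3500 m (saturated): cools by 4.5 × 2.1 = 9.45°C, giving 0.77°C.
Environment:
  From 0 m to 3500 m (environment): cools by 9.4 × 3.5 = 32.9°C, giving -9.1°C.
T_parcel − T_env = 0.77 − (-9.1) = +9.87°C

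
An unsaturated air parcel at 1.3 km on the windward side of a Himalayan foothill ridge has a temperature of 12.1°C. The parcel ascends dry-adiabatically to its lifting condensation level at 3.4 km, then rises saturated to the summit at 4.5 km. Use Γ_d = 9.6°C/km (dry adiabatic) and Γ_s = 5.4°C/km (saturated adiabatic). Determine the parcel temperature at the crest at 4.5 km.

1300–3400 m, dry: Δz = 2.1 km ⇒ ΔT = -20.16°C; T = -8.06°C
3400–4500 m, saturated: Δz = 1.1 km ⇒ ΔT = -5.94°C; T = -14°C

-14°C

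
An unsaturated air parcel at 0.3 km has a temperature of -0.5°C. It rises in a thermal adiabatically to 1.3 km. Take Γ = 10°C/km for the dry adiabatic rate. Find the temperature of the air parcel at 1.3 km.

-10.5°C

Dry adiabatic to 1300 m: -10 × 1 km = -10°C, so T = -10.5°C.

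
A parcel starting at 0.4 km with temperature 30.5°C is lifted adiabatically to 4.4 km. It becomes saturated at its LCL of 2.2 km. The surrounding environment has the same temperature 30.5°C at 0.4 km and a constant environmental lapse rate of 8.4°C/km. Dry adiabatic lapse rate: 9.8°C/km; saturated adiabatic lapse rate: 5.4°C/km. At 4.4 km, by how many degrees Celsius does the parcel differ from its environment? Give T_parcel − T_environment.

+4.08°C (parcel warmer than environment)

Parcel:
  Dry to 2200 m: -9.8 × 1.8 km = -17.64°C, so T = 12.86°C.
  Saturated to 4400 m: -5.4 × 2.2 km = -11.88°C, so T = 0.98°C.
Environment:
  Environment to 4400 m: -8.4 × 4 km = -33.6°C, so T = -3.1°C.
T_parcel − T_env = 0.98 − (-3.1) = +4.08°C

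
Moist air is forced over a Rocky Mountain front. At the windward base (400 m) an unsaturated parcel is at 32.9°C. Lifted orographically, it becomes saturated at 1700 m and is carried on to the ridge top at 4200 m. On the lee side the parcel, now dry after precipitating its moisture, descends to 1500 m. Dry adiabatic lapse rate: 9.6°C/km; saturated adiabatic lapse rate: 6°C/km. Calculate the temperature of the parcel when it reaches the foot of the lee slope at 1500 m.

31.34°C

Dry to 1700 m: -9.6 × 1.3 km = -12.48°C, so T = 20.42°C.
Saturated to 4200 m: -6 × 2.5 km = -15°C, so T = 5.42°C.
Dry descent to 1500 m: +9.6 × 2.7 km = +25.92°C, so T = 31.34°C.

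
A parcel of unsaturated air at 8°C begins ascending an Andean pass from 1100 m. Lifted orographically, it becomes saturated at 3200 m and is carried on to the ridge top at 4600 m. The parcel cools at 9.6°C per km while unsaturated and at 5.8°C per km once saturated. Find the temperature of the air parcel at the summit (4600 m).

1100 → 3200 m (dry, 9.6°C/km): ΔT = -9.6 × 2.1 = -20.16°C → T = -12.16°C
3200 → 4600 m (saturated, 5.8°C/km): ΔT = -5.8 × 1.4 = -8.12°C → T = -20.28°C

-20.28°C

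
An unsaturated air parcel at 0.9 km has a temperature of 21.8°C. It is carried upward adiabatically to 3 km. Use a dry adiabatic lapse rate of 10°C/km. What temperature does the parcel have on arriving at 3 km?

0.8°C

From 900 m to 3000 m (dry adiabatic): cools by 10 × 2.1 = 21°C, giving 0.8°C.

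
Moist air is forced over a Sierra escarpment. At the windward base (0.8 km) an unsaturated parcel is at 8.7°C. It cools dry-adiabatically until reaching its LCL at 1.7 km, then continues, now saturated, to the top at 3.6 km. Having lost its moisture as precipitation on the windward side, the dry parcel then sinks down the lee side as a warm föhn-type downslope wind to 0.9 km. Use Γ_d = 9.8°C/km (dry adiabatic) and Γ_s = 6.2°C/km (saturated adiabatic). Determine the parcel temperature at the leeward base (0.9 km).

14.56°C

800 → 1700 m (dry, 9.8°C/km): ΔT = -9.8 × 0.9 = -8.82°C → T = -0.12°C
1700 → 3600 m (saturated, 6.2°C/km): ΔT = -6.2 × 1.9 = -11.78°C → T = -11.9°C
3600 → 900 m (dry descent, 9.8°C/km): ΔT = +9.8 × 2.7 = +26.46°C → T = 14.56°C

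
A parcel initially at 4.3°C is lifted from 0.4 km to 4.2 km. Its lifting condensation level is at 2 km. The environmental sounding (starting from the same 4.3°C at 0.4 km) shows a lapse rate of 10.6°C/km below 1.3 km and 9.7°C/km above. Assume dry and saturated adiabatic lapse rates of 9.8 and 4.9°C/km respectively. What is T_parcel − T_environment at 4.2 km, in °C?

+11.21°C (parcel warmer than environment)

Parcel:
  Dry to 2000 m: -9.8 × 1.6 km = -15.68°C, so T = -11.38°C.
  Saturated to 4200 m: -4.9 × 2.2 km = -10.78°C, so T = -22.16°C.
Environment:
  Environment, lower layer to 1300 m: -10.6 × 0.9 km = -9.54°C, so T = -5.24°C.
  Environment, upper layer to 4200 m: -9.7 × 2.9 km = -28.13°C, so T = -33.37°C.
T_parcel − T_env = -22.16 − (-33.37) = +11.21°C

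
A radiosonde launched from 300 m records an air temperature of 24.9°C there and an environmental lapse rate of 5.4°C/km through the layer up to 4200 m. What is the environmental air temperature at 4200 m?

3.84°C

Environmental to 4200 m: -5.4 × 3.9 km = -21.06°C, so T = 3.84°C.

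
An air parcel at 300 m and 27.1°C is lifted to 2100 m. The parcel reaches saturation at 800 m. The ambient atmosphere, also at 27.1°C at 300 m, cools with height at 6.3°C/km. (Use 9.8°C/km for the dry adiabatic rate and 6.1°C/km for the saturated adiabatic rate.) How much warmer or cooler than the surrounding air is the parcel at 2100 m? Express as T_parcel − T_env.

Parcel:
  From 300 m to 800 m (dry): cools by 9.8 × 0.5 = 4.9°C, giving 22.2°C.
  From 800 m to 2100 m (saturated): cools by 6.1 × 1.3 = 7.93°C, giving 14.27°C.
Environment:
  From 300 m to 2100 m (environment): cools by 6.3 × 1.8 = 11.34°C, giving 15.76°C.
T_parcel − T_env = 14.27 − 15.76 = -1.49°C

-1.49°C (parcel cooler than environment)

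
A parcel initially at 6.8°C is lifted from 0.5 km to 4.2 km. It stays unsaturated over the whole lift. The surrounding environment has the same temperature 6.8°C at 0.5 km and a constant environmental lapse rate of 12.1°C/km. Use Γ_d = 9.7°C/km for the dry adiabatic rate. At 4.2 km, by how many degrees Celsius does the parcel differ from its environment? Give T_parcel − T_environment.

Parcel:
  500 → 4200 m (dry, 9.7°C/km): ΔT = -9.7 × 3.7 = -35.89°C → T = -29.09°C
Environment:
  500 → 4200 m (environment, 12.1°C/km): ΔT = -12.1 × 3.7 = -44.77°C → T = -37.97°C
T_parcel − T_env = -29.09 − (-37.97) = +8.88°C

+8.88°C (parcel warmer than environment)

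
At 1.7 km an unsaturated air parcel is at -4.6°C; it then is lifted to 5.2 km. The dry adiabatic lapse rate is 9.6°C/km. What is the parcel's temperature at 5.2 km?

-38.2°C

1700 → 5200 m (dry adiabatic, 9.6°C/km): ΔT = -9.6 × 3.5 = -33.6°C → T = -38.2°C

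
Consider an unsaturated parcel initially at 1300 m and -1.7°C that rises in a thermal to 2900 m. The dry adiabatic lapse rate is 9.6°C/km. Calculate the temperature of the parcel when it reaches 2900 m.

1300 → 2900 m (dry adiabatic, 9.6°C/km): ΔT = -9.6 × 1.6 = -15.36°C → T = -17.06°C

-17.06°C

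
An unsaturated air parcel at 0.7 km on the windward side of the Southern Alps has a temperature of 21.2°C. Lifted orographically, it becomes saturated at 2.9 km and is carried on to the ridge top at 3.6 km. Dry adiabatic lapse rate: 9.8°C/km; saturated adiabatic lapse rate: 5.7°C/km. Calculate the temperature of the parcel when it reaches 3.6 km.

-4.35°C

From 700 m to 2900 m (dry): cools by 9.8 × 2.2 = 21.56°C, giving -0.36°C.
From 2900 m to 3600 m (saturated): cools by 5.7 × 0.7 = 3.99°C, giving -4.35°C.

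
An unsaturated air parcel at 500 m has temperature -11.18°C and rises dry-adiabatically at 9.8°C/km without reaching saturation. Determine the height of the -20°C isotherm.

1400 m

Height above start = (-11.18 − (-20)) / 9.8 = 0.9 km
Altitude = 500 m + 900 m = 1400 m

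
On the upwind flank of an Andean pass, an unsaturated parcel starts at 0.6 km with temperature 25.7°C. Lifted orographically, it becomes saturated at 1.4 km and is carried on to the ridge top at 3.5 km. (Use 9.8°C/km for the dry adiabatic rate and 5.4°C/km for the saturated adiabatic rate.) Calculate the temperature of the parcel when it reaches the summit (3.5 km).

6.52°C

600 → 1400 m (dry, 9.8°C/km): ΔT = -9.8 × 0.8 = -7.84°C → T = 17.86°C
1400 → 3500 m (saturated, 5.4°C/km): ΔT = -5.4 × 2.1 = -11.34°C → T = 6.52°C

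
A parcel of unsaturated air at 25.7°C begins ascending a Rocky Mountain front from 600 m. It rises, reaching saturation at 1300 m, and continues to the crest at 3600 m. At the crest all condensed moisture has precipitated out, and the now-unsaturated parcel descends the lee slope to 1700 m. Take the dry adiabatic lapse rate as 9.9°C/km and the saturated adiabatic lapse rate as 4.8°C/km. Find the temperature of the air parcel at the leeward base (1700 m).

600–1300 m, dry: Δz = 0.7 km ⇒ ΔT = -6.93°C; T = 18.77°C
1300–3600 m, saturated: Δz = 2.3 km ⇒ ΔT = -11.04°C; T = 7.73°C
3600–1700 m, dry descent: Δz = 1.9 km ⇒ ΔT = +18.81°C; T = 26.54°C

26.54°C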